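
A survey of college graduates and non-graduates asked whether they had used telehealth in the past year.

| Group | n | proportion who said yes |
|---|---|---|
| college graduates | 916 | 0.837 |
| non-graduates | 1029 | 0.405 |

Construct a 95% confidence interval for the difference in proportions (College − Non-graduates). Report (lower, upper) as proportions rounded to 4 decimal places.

(0.3936, 0.4704)

SE₁ = √(p̂₁(1−p̂₁)/n₁) = √(0.8370·0.1630/916) = 0.01220; SE₂ = √(0.4050·0.5950/1029) = 0.01530.
Independent samples: SE of the difference = √(SE₁² + SE₂²) = √(0.00014884 + 0.00023409) = 0.01957.
z* for 95% confidence is 1.960, so the margin of error is 1.960 × 0.01957 = 0.03836.
Point estimate p̂₁ − p̂₂ = 0.8370 − 0.4050 = 0.4320.
0.4320 ± 0.03836 → (0.3936, 0.4704).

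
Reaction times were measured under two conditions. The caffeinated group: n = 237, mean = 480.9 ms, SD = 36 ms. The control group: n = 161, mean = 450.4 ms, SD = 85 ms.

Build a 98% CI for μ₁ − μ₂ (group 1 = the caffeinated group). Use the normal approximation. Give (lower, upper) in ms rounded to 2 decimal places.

Standard errors of each mean: 36/√237 = 2.3385 and 85/√161 = 6.6989.
SE(x̄₁ − x̄₂) = √(2.3385² + 6.6989²) = 7.0953 for independent samples with unequal variances.
With z* = 2.326, the margin is 2.326 × 7.0953 = 16.5037.
x̄₁ − x̄₂ = 480.9 − 450.4 = 30.5000; the interval is 30.5000 ± 16.5037 = (14.00, 47.00).

(14.00, 47.00)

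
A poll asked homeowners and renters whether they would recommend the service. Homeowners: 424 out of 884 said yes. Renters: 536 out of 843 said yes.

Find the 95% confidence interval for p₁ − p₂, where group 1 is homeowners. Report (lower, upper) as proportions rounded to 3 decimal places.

(-0.202, -0.110)

p̂₁ = 424/884 = 0.4796 and p̂₂ = 536/843 = 0.6358.
SE₁ = √(p̂₁(1−p̂₁)/n₁) = √(0.4796·0.5204/884) = 0.01680; SE₂ = √(0.6358·0.3642/843) = 0.01657.
Independent samples: SE of the difference = √(SE₁² + SE₂²) = √(0.00028224 + 0.0002745649) = 0.02360.
z* for 95% confidence is 1.960, so the margin of error is 1.960 × 0.02360 = 0.04626.
Point estimate p̂₁ − p̂₂ = 0.4796 − 0.6358 = -0.1562.
-0.1562 ± 0.04626 → (-0.202, -0.110).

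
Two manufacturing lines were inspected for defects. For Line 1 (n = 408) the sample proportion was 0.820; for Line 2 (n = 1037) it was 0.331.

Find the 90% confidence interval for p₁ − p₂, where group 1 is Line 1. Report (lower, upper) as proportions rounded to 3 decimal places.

SE₁ = √(p̂₁(1−p̂₁)/n₁) = √(0.8200·0.1800/408) = 0.01902; SE₂ = √(0.3310·0.6690/1037) = 0.01461.
Independent samples: SE of the difference = √(SE₁² + SE₂²) = √(0.0003617604 + 0.0002134521) = 0.02398.
z* for 90% confidence is 1.645, so the margin of error is 1.645 × 0.02398 = 0.03945.
Point estimate p̂₁ − p̂₂ = 0.8200 − 0.3310 = 0.4890.
0.4890 ± 0.03945 → (0.450, 0.528).

(0.450, 0.528)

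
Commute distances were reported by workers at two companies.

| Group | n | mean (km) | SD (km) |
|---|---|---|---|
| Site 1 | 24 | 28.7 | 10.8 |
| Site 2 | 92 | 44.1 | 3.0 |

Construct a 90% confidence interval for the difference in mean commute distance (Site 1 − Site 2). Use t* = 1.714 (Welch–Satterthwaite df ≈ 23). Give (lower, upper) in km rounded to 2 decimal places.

Per-group SEs: s₁/√n₁ = 10.8/√24 = 2.2045, s₂/√n₂ = 3.0/√92 = 0.3128.
Unpooled SE of the difference: √(4.85982025 + 0.09784384) = 2.2266.
Margin of error = t* · SE = 1.714 × 2.2266 = 3.8164.
x̄₁ − x̄₂ = 28.7 − 44.1 = -15.4000.
CI: -15.4000 ± 3.8164 = (-19.22, -11.58).

(-19.22, -11.58)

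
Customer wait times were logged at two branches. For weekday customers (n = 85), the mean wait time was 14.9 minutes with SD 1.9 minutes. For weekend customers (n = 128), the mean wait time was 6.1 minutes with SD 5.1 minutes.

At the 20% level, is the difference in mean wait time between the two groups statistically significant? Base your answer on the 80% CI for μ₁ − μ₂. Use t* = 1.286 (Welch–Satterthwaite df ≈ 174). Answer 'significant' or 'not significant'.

significant

Per-group SEs: s₁/√n₁ = 1.9/√85 = 0.2061, s₂/√n₂ = 5.1/√128 = 0.4508.
Unpooled SE of the difference: √(0.04247721 + 0.20322064) = 0.4957.
Margin of error = t* · SE = 1.286 × 0.4957 = 0.6375.
x̄₁ − x̄₂ = 14.9 − 6.1 = 8.8000.
CI: 8.8000 ± 0.6375 = (8.1625, 9.4375).
The interval (8.1625, 9.4375) does not contain 0, so the difference is significant.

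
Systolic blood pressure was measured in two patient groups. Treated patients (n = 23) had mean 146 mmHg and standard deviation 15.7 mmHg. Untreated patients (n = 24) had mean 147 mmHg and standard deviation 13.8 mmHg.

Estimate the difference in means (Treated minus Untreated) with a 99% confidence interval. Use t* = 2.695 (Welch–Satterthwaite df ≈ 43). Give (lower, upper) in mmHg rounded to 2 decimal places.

SE₁ = s₁/√n₁ = 15.7/√23 = 3.2737; SE₂ = 13.8/√24 = 2.8169.
Independent samples, unequal variances: SE_diff = √(SE₁² + SE₂²) = √(10.71711169 + 7.93492561) = 4.3188.
t* = 2.695, so margin of error = 2.695 × 4.3188 = 11.6392.
Difference in means = 146 − 147 = -1.0000.
-1.0000 ± 11.6392 → (-12.64, 10.64).

(-12.64, 10.64)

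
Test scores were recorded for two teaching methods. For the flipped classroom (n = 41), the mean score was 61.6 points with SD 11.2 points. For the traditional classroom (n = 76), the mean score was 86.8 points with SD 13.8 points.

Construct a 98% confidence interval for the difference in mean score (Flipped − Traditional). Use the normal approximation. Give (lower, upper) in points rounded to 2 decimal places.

(-30.69, -19.71)

Per-group SEs: s₁/√n₁ = 11.2/√41 = 1.7491, s₂/√n₂ = 13.8/√76 = 1.5830.
Unpooled SE of the difference: √(3.05935081 + 2.505889) = 2.3591.
Margin of error = z* · SE = 2.326 × 2.3591 = 5.4873.
x̄₁ − x̄₂ = 61.6 − 86.8 = -25.2000.
CI: -25.2000 ± 5.4873 = (-30.69, -19.71).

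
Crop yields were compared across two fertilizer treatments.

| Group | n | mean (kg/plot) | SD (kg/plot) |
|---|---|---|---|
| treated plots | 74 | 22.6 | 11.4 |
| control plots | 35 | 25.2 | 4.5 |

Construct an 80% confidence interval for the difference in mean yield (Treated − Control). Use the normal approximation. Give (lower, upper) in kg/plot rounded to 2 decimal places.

(-4.56, -0.64)

Standard errors of each mean: 11.4/√74 = 1.3252 and 4.5/√35 = 0.7606.
SE(x̄₁ − x̄₂) = √(1.3252² + 0.7606²) = 1.5280 for independent samples with unequal variances.
With z* = 1.282, the margin is 1.282 × 1.5280 = 1.9589.
x̄₁ − x̄₂ = 22.6 − 25.2 = -2.6000; the interval is -2.6000 ± 1.9589 = (-4.56, -0.64).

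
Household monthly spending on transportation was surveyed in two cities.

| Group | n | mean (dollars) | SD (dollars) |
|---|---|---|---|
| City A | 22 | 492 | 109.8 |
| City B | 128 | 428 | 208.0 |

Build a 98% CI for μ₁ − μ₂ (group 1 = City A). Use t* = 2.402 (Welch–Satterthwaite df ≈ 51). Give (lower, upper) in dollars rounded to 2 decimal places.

SE₁ = s₁/√n₁ = 109.8/√22 = 23.4094; SE₂ = 208.0/√128 = 18.3848.
Independent samples, unequal variances: SE_diff = √(SE₁² + SE₂²) = √(548.00000836 + 338.00087104) = 29.7658.
t* = 2.402, so margin of error = 2.402 × 29.7658 = 71.4975.
Difference in means = 492 − 428 = 64.0000.
64.0000 ± 71.4975 → (-7.50, 135.50).

(-7.50, 135.50)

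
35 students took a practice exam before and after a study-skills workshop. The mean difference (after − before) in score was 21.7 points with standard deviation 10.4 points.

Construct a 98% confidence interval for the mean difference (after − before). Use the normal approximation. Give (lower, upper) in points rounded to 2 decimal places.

This is a matched-pairs design, so SE = s_d/√n = 10.4/√35 = 1.7579.
Margin = 2.326 × 1.7579 = 4.0889; the interval is 21.7 ± 4.0889 = (17.61, 25.79).

(17.61, 25.79)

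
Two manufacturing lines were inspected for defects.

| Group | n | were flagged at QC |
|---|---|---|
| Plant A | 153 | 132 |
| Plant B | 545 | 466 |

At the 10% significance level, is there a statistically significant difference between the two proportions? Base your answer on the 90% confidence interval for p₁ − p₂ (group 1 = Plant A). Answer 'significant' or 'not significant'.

First, p̂₁ = 132/153 = 0.8627; p̂₂ = 466/545 = 0.8550.
The two standard errors are √(0.8627×0.1373/153) = 0.02782 and √(0.8550×0.1450/545) = 0.01508.
Because the samples are independent, SE_diff = √(0.02782² + 0.01508²) = 0.03164.
Using z* = 1.645 for 90%, ME = 1.645 × 0.03164 = 0.05205.
p̂₁ − p̂₂ = 0.0077; interval 0.0077 ± 0.05205 gives (-0.04435, 0.05975).
The interval (-0.04435, 0.05975) contains 0, so the difference is not significant.

not significant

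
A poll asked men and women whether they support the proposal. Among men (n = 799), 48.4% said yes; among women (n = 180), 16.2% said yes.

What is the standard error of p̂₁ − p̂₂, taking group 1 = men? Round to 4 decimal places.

0.0327

The two standard errors are √(0.4840×0.5160/799) = 0.01768 and √(0.1620×0.8380/180) = 0.02746.
Because the samples are independent, SE_diff = √(0.01768² + 0.02746²) = 0.03266.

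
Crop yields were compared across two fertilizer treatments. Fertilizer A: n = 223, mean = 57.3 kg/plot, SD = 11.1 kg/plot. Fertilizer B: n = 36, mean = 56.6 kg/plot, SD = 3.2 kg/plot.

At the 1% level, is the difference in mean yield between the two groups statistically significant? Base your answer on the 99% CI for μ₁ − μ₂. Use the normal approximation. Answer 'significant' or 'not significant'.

SE₁ = s₁/√n₁ = 11.1/√223 = 0.7433; SE₂ = 3.2/√36 = 0.5333.
Independent samples, unequal variances: SE_diff = √(SE₁² + SE₂²) = √(0.55249489 + 0.28440889) = 0.9148.
z* = 2.576, so margin of error = 2.576 × 0.9148 = 2.3565.
Difference in means = 57.3 − 56.6 = 0.7000.
0.7000 ± 2.3565 → (-1.6565, 3.0565).
The interval (-1.6565, 3.0565) contains 0, so the difference is not significant.

not significant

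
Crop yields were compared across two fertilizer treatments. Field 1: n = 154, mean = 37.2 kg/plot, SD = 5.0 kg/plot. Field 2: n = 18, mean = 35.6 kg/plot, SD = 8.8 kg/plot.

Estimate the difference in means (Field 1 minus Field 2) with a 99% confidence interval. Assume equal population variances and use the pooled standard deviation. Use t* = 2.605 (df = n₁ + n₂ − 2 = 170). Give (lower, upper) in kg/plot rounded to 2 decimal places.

(-1.97, 5.17)

s_p = √[((n₁−1)s₁² + (n₂−1)s₂²)/(n₁+n₂−2)] = √[(153·5.0² + 17·8.8²)/170] = 5.4995.
SE = 5.4995·√(1/154 + 1/18) = 1.3699.
With t* = 2.605, margin = 2.605 × 1.3699 = 3.5686.
x̄₁ − x̄₂ = 37.2 − 35.6 = 1.6000; interval 1.6000 ± 3.5686 = (-1.97, 5.17).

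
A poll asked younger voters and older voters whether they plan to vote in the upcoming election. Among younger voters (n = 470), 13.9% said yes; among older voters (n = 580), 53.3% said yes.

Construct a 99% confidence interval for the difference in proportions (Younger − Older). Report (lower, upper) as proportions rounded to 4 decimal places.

Each SE is √(p̂(1−p̂)/n): √(0.1390·0.8610/470) = 0.01596 and √(0.5330·0.4670/580) = 0.02072.
SE(p̂₁ − p̂₂) = √(SE₁² + SE₂²) = √(0.0002547216 + 0.0004293184) = 0.02615, since the two samples are independent.
At 99% confidence z* = 2.576; margin = 2.576 × 0.02615 = 0.06736.
The difference is 0.1390 − 0.5330 = -0.3940, so the interval is -0.3940 ± 0.06736 = (-0.4614, -0.3266).

(-0.4614, -0.3266)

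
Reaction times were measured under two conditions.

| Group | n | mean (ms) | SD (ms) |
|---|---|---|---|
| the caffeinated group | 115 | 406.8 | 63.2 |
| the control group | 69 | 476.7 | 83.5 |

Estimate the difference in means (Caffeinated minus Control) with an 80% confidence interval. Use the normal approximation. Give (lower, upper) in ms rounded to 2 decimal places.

Per-group SEs: s₁/√n₁ = 63.2/√115 = 5.8934, s₂/√n₂ = 83.5/√69 = 10.0522.
Unpooled SE of the difference: √(34.73216356 + 101.04672484) = 11.6524.
Margin of error = z* · SE = 1.282 × 11.6524 = 14.9384.
x̄₁ − x̄₂ = 406.8 − 476.7 = -69.9000.
CI: -69.9000 ± 14.9384 = (-84.84, -54.96).

(-84.84, -54.96)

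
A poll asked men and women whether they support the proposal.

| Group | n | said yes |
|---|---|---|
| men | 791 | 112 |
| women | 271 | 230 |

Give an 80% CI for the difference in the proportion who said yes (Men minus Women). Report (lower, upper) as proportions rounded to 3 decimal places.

p̂₁ = 112/791 = 0.1416 and p̂₂ = 230/271 = 0.8487.
SE₁ = √(p̂₁(1−p̂₁)/n₁) = √(0.1416·0.8584/791) = 0.01240; SE₂ = √(0.8487·0.1513/271) = 0.02177.
Independent samples: SE of the difference = √(SE₁² + SE₂²) = √(0.00015376 + 0.0004739329) = 0.02505.
z* for 80% confidence is 1.282, so the margin of error is 1.282 × 0.02505 = 0.03211.
Point estimate p̂₁ − p̂₂ = 0.1416 − 0.8487 = -0.7071.
-0.7071 ± 0.03211 → (-0.739, -0.675).

(-0.739, -0.675)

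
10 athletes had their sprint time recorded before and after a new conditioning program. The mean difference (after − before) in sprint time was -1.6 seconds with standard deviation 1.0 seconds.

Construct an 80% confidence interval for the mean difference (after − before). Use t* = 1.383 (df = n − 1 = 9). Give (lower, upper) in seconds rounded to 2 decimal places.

Paired design: SE = s_d/√n = 1.0/√10 = 0.3162.
t* = 1.383; margin of error = 1.383 × 0.3162 = 0.4373.
-1.6 ± 0.4373 → (-2.04, -1.16).

(-2.04, -1.16)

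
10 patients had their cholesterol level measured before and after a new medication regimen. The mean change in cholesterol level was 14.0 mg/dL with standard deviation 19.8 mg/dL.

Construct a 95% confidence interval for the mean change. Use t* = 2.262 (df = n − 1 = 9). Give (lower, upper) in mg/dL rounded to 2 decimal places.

(-0.16, 28.16)

Paired design: SE = s_d/√n = 19.8/√10 = 6.2613.
t* = 2.262; margin of error = 2.262 × 6.2613 = 14.1631.
14.0 ± 14.1631 → (-0.16, 28.16).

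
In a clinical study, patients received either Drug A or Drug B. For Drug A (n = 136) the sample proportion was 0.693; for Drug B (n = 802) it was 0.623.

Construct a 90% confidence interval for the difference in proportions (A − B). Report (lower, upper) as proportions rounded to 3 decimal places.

(-0.001, 0.141)

The two standard errors are √(0.6930×0.3070/136) = 0.03955 and √(0.6230×0.3770/802) = 0.01711.
Because the samples are independent, SE_diff = √(0.03955² + 0.01711²) = 0.04309.
Using z* = 1.645 for 90%, ME = 1.645 × 0.04309 = 0.07088.
p̂₁ − p̂₂ = 0.0700; interval 0.0700 ± 0.07088 gives (-0.001, 0.141).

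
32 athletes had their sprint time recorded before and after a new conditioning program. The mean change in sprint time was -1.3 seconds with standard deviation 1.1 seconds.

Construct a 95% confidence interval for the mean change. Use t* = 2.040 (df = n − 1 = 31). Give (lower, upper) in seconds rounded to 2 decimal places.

Paired design: SE = s_d/√n = 1.1/√32 = 0.1945.
t* = 2.040; margin of error = 2.040 × 0.1945 = 0.3968.
-1.3 ± 0.3968 → (-1.70, -0.90).

(-1.70, -0.90)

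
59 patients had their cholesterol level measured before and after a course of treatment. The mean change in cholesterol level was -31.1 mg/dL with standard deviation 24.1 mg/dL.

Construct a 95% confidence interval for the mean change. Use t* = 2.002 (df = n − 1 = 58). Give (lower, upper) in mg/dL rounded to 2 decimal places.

Paired design: SE = s_d/√n = 24.1/√59 = 3.1376.
t* = 2.002; margin of error = 2.002 × 3.1376 = 6.2815.
-31.1 ± 6.2815 → (-37.38, -24.82).

(-37.38, -24.82)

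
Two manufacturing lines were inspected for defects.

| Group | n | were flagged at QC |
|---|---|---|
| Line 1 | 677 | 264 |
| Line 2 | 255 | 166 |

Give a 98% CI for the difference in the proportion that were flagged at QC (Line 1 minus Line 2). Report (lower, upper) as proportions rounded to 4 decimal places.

First, p̂₁ = 264/677 = 0.3900; p̂₂ = 166/255 = 0.6510.
The two standard errors are √(0.3900×0.6100/677) = 0.01875 and √(0.6510×0.3490/255) = 0.02985.
Because the samples are independent, SE_diff = √(0.01875² + 0.02985²) = 0.03525.
Using z* = 2.326 for 98%, ME = 2.326 × 0.03525 = 0.08199.
p̂₁ − p̂₂ = -0.2610; interval -0.2610 ± 0.08199 gives (-0.3430, -0.1790).

(-0.3430, -0.1790)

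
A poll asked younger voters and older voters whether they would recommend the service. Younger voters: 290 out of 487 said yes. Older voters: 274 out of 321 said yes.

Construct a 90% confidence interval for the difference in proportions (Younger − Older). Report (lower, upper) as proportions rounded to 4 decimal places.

Sample proportions: 290/487 = 0.5955, 274/321 = 0.8536.
Each SE is √(p̂(1−p̂)/n): √(0.5955·0.4045/487) = 0.02224 and √(0.8536·0.1464/321) = 0.01973.
SE(p̂₁ − p̂₂) = √(SE₁² + SE₂²) = √(0.0004946176 + 0.0003892729) = 0.02973, since the two samples are independent.
At 90% confidence z* = 1.645; margin = 1.645 × 0.02973 = 0.04891.
The difference is 0.5955 − 0.8536 = -0.2581, so the interval is -0.2581 ± 0.04891 = (-0.3070, -0.2092).

(-0.3070, -0.2092)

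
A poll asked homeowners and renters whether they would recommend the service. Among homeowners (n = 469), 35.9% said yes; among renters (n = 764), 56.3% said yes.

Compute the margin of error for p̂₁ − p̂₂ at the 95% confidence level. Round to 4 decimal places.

Each SE is √(p̂(1−p̂)/n): √(0.3590·0.6410/469) = 0.02215 and √(0.5630·0.4370/764) = 0.01795.
SE(p̂₁ − p̂₂) = √(SE₁² + SE₂²) = √(0.0004906225 + 0.0003222025) = 0.02851, since the two samples are independent.
At 95% confidence z* = 1.960; margin = 1.960 × 0.02851 = 0.05588.

0.0559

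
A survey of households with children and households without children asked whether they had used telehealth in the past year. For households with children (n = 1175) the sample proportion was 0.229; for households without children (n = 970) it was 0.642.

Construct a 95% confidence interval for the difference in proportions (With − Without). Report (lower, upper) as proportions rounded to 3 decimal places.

The two standard errors are √(0.2290×0.7710/1175) = 0.01226 and √(0.6420×0.3580/970) = 0.01539.
Because the samples are independent, SE_diff = √(0.01226² + 0.01539²) = 0.01968.
Using z* = 1.960 for 95%, ME = 1.960 × 0.01968 = 0.03857.
p̂₁ − p̂₂ = -0.4130; interval -0.4130 ± 0.03857 gives (-0.452, -0.374).

(-0.452, -0.374)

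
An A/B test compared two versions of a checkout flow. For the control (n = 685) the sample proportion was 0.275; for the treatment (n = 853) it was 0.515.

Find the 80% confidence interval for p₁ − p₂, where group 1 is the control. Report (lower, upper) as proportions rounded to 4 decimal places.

The two standard errors are √(0.2750×0.7250/685) = 0.01706 and √(0.5150×0.4850/853) = 0.01711.
Because the samples are independent, SE_diff = √(0.01706² + 0.01711²) = 0.02416.
Using z* = 1.282 for 80%, ME = 1.282 × 0.02416 = 0.03097.
p̂₁ − p̂₂ = -0.2400; interval -0.2400 ± 0.03097 gives (-0.2710, -0.2090).

(-0.2710, -0.2090)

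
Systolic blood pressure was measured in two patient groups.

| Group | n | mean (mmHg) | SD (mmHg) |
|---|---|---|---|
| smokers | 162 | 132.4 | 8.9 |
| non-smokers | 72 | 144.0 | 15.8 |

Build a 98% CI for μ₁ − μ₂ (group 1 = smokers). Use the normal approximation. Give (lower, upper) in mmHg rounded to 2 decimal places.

(-16.23, -6.97)

Standard errors of each mean: 8.9/√162 = 0.6993 and 15.8/√72 = 1.8620.
SE(x̄₁ − x̄₂) = √(0.6993² + 1.8620²) = 1.9890 for independent samples with unequal variances.
With z* = 2.326, the margin is 2.326 × 1.9890 = 4.6264.
x̄₁ − x̄₂ = 132.4 − 144.0 = -11.6000; the interval is -11.6000 ± 4.6264 = (-16.23, -6.97).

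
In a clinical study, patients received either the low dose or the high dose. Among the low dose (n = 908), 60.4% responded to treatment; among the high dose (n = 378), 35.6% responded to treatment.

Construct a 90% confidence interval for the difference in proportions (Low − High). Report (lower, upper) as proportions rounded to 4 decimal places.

Each SE is √(p̂(1−p̂)/n): √(0.6040·0.3960/908) = 0.01623 and √(0.3560·0.6440/378) = 0.02463.
SE(p̂₁ − p̂₂) = √(SE₁² + SE₂²) = √(0.0002634129 + 0.0006066369) = 0.02950, since the two samples are independent.
At 90% confidence z* = 1.645; margin = 1.645 × 0.02950 = 0.04853.
The difference is 0.6040 − 0.3560 = 0.2480, so the interval is 0.2480 ± 0.04853 = (0.1995, 0.2965).

(0.1995, 0.2965)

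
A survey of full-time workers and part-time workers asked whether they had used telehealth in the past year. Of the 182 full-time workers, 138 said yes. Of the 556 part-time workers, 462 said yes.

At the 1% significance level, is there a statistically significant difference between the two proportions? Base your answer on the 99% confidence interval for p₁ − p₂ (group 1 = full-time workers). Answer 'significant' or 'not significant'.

not significant

Sample proportions: 138/182 = 0.7582, 462/556 = 0.8309.
Each SE is √(p̂(1−p̂)/n): √(0.7582·0.2418/182) = 0.03174 and √(0.8309·0.1691/556) = 0.01590.
SE(p̂₁ − p̂₂) = √(SE₁² + SE₂²) = √(0.0010074276 + 0.00025281) = 0.03550, since the two samples are independent.
At 99% confidence z* = 2.576; margin = 2.576 × 0.03550 = 0.09145.
The difference is 0.7582 − 0.8309 = -0.0727, so the interval is -0.0727 ± 0.09145 = (-0.16415, 0.01875).
The interval (-0.16415, 0.01875) contains 0, so the difference is not significant.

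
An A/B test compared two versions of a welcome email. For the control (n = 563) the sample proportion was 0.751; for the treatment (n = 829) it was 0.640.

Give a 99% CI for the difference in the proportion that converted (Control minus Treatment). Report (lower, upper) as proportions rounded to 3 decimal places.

Each SE is √(p̂(1−p̂)/n): √(0.7510·0.2490/563) = 0.01822 and √(0.6400·0.3600/829) = 0.01667.
SE(p̂₁ − p̂₂) = √(SE₁² + SE₂²) = √(0.0003319684 + 0.0002778889) = 0.02470, since the two samples are independent.
At 99% confidence z* = 2.576; margin = 2.576 × 0.02470 = 0.06363.
The difference is 0.7510 − 0.6400 = 0.1110, so the interval is 0.1110 ± 0.06363 = (0.047, 0.175).

(0.047, 0.175)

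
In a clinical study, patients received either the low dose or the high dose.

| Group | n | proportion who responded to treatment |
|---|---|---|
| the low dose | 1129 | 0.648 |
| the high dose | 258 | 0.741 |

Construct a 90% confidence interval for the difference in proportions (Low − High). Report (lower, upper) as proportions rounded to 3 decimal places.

(-0.144, -0.042)

SE₁ = √(p̂₁(1−p̂₁)/n₁) = √(0.6480·0.3520/1129) = 0.01421; SE₂ = √(0.7410·0.2590/258) = 0.02727.
Independent samples: SE of the difference = √(SE₁² + SE₂²) = √(0.0002019241 + 0.0007436529) = 0.03075.
z* for 90% confidence is 1.645, so the margin of error is 1.645 × 0.03075 = 0.05058.
Point estimate p̂₁ − p̂₂ = 0.6480 − 0.7410 = -0.0930.
-0.0930 ± 0.05058 → (-0.144, -0.042).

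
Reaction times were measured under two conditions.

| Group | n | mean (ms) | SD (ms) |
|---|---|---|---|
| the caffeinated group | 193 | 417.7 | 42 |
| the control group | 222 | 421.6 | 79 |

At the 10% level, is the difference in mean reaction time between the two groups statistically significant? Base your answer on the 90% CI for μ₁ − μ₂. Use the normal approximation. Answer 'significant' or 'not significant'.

SE₁ = s₁/√n₁ = 42/√193 = 3.0232; SE₂ = 79/√222 = 5.3021.
Independent samples, unequal variances: SE_diff = √(SE₁² + SE₂²) = √(9.13973824 + 28.11226441) = 6.1034.
z* = 1.645, so margin of error = 1.645 × 6.1034 = 10.0401.
Difference in means = 417.7 − 421.6 = -3.9000.
-3.9000 ± 10.0401 → (-13.9401, 6.1401).
The interval (-13.9401, 6.1401) contains 0, so the difference is not significant.

not significant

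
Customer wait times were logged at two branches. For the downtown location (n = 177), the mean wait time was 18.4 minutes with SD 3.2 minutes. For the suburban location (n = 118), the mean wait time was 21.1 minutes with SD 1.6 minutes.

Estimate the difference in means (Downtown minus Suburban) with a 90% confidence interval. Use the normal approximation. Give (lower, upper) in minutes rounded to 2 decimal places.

(-3.16, -2.24)

SE₁ = s₁/√n₁ = 3.2/√177 = 0.2405; SE₂ = 1.6/√118 = 0.1473.
Independent samples, unequal variances: SE_diff = √(SE₁² + SE₂²) = √(0.05784025 + 0.02169729) = 0.2820.
z* = 1.645, so margin of error = 1.645 × 0.2820 = 0.4639.
Difference in means = 18.4 − 21.1 = -2.7000.
-2.7000 ± 0.4639 → (-3.16, -2.24).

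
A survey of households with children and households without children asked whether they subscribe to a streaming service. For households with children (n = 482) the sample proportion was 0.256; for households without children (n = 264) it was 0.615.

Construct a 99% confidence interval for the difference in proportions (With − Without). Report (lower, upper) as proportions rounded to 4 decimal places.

Each SE is √(p̂(1−p̂)/n): √(0.2560·0.7440/482) = 0.01988 and √(0.6150·0.3850/264) = 0.02995.
SE(p̂₁ − p̂₂) = √(SE₁² + SE₂²) = √(0.0003952144 + 0.0008970025) = 0.03595, since the two samples are independent.
At 99% confidence z* = 2.576; margin = 2.576 × 0.03595 = 0.09261.
The difference is 0.2560 − 0.6150 = -0.3590, so the interval is -0.3590 ± 0.09261 = (-0.4516, -0.2664).

(-0.4516, -0.2664)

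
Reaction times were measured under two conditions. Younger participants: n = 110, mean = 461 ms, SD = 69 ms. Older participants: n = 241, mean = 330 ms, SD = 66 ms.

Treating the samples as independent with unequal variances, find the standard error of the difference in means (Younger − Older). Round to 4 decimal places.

Standard errors of each mean: 69/√110 = 6.5789 and 66/√241 = 4.2514.
SE(x̄₁ − x̄₂) = √(6.5789² + 4.2514²) = 7.8330 for independent samples with unequal variances.

7.8330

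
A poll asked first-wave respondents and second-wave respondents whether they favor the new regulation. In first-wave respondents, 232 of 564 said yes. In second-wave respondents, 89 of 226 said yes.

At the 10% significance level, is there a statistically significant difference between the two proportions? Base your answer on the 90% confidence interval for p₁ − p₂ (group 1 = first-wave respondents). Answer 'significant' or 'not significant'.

not significant

p̂₁ = 232/564 = 0.4113 and p̂₂ = 89/226 = 0.3938.
SE₁ = √(p̂₁(1−p̂₁)/n₁) = √(0.4113·0.5887/564) = 0.02072; SE₂ = √(0.3938·0.6062/226) = 0.03250.
Independent samples: SE of the difference = √(SE₁² + SE₂²) = √(0.0004293184 + 0.00105625) = 0.03854.
z* for 90% confidence is 1.645, so the margin of error is 1.645 × 0.03854 = 0.06340.
Point estimate p̂₁ − p̂₂ = 0.4113 − 0.3938 = 0.0175.
0.0175 ± 0.06340 → (-0.04590, 0.08090).
The interval (-0.04590, 0.08090) contains 0, so the difference is not significant.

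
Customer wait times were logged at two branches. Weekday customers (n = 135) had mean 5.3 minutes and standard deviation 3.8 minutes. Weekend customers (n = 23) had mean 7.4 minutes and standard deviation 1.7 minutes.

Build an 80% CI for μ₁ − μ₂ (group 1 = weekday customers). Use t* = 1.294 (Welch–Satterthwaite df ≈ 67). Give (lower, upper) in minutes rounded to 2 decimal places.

Standard errors of each mean: 3.8/√135 = 0.3271 and 1.7/√23 = 0.3545.
SE(x̄₁ − x̄₂) = √(0.3271² + 0.3545²) = 0.4824 for independent samples with unequal variances.
With t* = 1.294, the margin is 1.294 × 0.4824 = 0.6242.
x̄₁ − x̄₂ = 5.3 − 7.4 = -2.1000; the interval is -2.1000 ± 0.6242 = (-2.72, -1.48).

(-2.72, -1.48)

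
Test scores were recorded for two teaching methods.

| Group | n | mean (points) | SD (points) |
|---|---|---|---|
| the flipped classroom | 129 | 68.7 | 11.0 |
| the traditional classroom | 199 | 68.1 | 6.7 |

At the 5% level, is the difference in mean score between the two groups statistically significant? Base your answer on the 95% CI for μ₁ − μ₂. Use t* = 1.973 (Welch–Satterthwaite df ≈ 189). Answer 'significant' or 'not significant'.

SE₁ = s₁/√n₁ = 11.0/√129 = 0.9685; SE₂ = 6.7/√199 = 0.4750.
Independent samples, unequal variances: SE_diff = √(SE₁² + SE₂²) = √(0.93799225 + 0.225625) = 1.0787.
t* = 1.973, so margin of error = 1.973 × 1.0787 = 2.1283.
Difference in means = 68.7 − 68.1 = 0.6000.
0.6000 ± 2.1283 → (-1.5283, 2.7283).
The interval (-1.5283, 2.7283) contains 0, so the difference is not significant.

not significant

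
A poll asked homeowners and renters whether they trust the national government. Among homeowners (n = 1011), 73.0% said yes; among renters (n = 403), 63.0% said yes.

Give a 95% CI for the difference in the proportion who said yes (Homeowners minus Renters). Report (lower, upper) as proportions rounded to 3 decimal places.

(0.045, 0.155)

The two standard errors are √(0.7300×0.2700/1011) = 0.01396 and √(0.6300×0.3700/403) = 0.02405.
Because the samples are independent, SE_diff = √(0.01396² + 0.02405²) = 0.02781.
Using z* = 1.960 for 95%, ME = 1.960 × 0.02781 = 0.05451.
p̂₁ − p̂₂ = 0.1000; interval 0.1000 ± 0.05451 gives (0.045, 0.155).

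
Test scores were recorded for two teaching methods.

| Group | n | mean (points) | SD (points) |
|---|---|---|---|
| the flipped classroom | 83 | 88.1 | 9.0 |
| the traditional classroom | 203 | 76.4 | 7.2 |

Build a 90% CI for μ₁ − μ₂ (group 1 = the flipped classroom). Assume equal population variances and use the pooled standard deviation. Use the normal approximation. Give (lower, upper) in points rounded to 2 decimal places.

(10.04, 13.36)

Pooled variance s_p² = [82·9.0² + 202·7.2²] / (83+203−2) = 60.2594, so s_p = 7.7627.
SE_diff = s_p·√(1/n₁ + 1/n₂) = 7.7627·√(1/83 + 1/203) = 1.0114.
z* = 1.645; margin = 1.645 × 1.0114 = 1.6638.
Difference = 88.1 − 76.4 = 11.7000.
11.7000 ± 1.6638 → (10.04, 13.36).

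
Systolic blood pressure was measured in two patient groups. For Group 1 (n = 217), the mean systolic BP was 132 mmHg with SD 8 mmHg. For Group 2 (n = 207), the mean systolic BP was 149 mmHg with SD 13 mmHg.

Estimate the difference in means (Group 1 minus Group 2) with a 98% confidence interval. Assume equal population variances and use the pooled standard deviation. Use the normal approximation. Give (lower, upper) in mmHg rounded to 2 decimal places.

Pooled variance s_p² = [216·8² + 206·13²] / (217+207−2) = 115.2559, so s_p = 10.7357.
SE_diff = s_p·√(1/n₁ + 1/n₂) = 10.7357·√(1/217 + 1/207) = 1.0430.
z* = 2.326; margin = 2.326 × 1.0430 = 2.4260.
Difference = 132 − 149 = -17.0000.
-17.0000 ± 2.4260 → (-19.43, -14.57).

(-19.43, -14.57)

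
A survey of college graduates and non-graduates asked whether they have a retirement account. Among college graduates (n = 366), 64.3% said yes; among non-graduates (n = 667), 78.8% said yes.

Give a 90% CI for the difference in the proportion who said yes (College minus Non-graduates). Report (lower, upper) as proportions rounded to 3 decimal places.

(-0.194, -0.096)

The two standard errors are √(0.6430×0.3570/366) = 0.02504 and √(0.7880×0.2120/667) = 0.01583.
Because the samples are independent, SE_diff = √(0.02504² + 0.01583²) = 0.02962.
Using z* = 1.645 for 90%, ME = 1.645 × 0.02962 = 0.04872.
p̂₁ − p̂₂ = -0.1450; interval -0.1450 ± 0.04872 gives (-0.194, -0.096).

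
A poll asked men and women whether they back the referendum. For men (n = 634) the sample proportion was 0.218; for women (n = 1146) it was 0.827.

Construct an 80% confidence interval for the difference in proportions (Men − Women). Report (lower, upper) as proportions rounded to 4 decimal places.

(-0.6344, -0.5836)

SE₁ = √(p̂₁(1−p̂₁)/n₁) = √(0.2180·0.7820/634) = 0.01640; SE₂ = √(0.8270·0.1730/1146) = 0.01117.
Independent samples: SE of the difference = √(SE₁² + SE₂²) = √(0.00026896 + 0.0001247689) = 0.01984.
z* for 80% confidence is 1.282, so the margin of error is 1.282 × 0.01984 = 0.02543.
Point estimate p̂₁ − p̂₂ = 0.2180 − 0.8270 = -0.6090.
-0.6090 ± 0.02543 → (-0.6344, -0.5836).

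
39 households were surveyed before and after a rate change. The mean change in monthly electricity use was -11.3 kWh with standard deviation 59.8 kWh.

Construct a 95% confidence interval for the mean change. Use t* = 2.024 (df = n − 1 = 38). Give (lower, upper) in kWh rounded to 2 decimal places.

(-30.68, 8.08)

This is a matched-pairs design, so SE = s_d/√n = 59.8/√39 = 9.5757.
Margin = 2.024 × 9.5757 = 19.3812; the interval is -11.3 ± 19.3812 = (-30.68, 8.08).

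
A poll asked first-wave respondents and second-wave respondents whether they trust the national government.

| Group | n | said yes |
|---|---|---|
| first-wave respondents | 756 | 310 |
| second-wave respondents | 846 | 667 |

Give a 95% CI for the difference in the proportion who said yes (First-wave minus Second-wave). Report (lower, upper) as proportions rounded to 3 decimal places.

Sample proportions: 310/756 = 0.4101, 667/846 = 0.7884.
Each SE is √(p̂(1−p̂)/n): √(0.4101·0.5899/756) = 0.01789 and √(0.7884·0.2116/846) = 0.01404.
SE(p̂₁ − p̂₂) = √(SE₁² + SE₂²) = √(0.0003200521 + 0.0001971216) = 0.02274, since the two samples are independent.
At 95% confidence z* = 1.960; margin = 1.960 × 0.02274 = 0.04457.
The difference is 0.4101 − 0.7884 = -0.3783, so the interval is -0.3783 ± 0.04457 = (-0.423, -0.334).

(-0.423, -0.334)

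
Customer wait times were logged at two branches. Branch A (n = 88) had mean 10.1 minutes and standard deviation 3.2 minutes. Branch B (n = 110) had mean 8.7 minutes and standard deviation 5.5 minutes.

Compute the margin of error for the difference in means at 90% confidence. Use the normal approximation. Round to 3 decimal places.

1.029

Standard errors of each mean: 3.2/√88 = 0.3411 and 5.5/√110 = 0.5244.
SE(x̄₁ − x̄₂) = √(0.3411² + 0.5244²) = 0.6256 for independent samples with unequal variances.
With z* = 1.645, the margin is 1.645 × 0.6256 = 1.0291.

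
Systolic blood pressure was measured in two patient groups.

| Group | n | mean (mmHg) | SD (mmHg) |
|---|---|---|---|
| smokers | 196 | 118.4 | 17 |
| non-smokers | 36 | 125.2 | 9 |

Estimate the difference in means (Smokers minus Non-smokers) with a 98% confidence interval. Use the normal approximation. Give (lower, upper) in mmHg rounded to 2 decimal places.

(-11.29, -2.31)

Standard errors of each mean: 17/√196 = 1.2143 and 9/√36 = 1.5000.
SE(x̄₁ − x̄₂) = √(1.2143² + 1.5000²) = 1.9299 for independent samples with unequal variances.
With z* = 2.326, the margin is 2.326 × 1.9299 = 4.4889.
x̄₁ − x̄₂ = 118.4 − 125.2 = -6.8000; the interval is -6.8000 ± 4.4889 = (-11.29, -2.31).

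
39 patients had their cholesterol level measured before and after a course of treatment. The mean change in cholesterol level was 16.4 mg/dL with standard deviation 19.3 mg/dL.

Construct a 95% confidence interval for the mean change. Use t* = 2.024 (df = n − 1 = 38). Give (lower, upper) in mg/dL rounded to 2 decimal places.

This is a matched-pairs design, so SE = s_d/√n = 19.3/√39 = 3.0905.
Margin = 2.024 × 3.0905 = 6.2552; the interval is 16.4 ± 6.2552 = (10.14, 22.66).

(10.14, 22.66)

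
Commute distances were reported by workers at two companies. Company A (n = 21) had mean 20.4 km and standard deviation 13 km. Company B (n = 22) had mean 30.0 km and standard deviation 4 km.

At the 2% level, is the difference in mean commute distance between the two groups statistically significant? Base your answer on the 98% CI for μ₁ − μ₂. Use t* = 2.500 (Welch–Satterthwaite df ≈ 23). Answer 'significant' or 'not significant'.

SE₁ = s₁/√n₁ = 13/√21 = 2.8368; SE₂ = 4/√22 = 0.8528.
Independent samples, unequal variances: SE_diff = √(SE₁² + SE₂²) = √(8.04743424 + 0.72726784) = 2.9622.
t* = 2.500, so margin of error = 2.500 × 2.9622 = 7.4055.
Difference in means = 20.4 − 30.0 = -9.6000.
-9.6000 ± 7.4055 → (-17.0055, -2.1945).
The interval (-17.0055, -2.1945) does not contain 0, so the difference is significant.

significant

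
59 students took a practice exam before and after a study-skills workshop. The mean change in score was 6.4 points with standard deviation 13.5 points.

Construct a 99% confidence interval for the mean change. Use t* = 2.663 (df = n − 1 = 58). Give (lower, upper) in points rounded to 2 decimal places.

(1.72, 11.08)

Paired design: SE = s_d/√n = 13.5/√59 = 1.7576.
t* = 2.663; margin of error = 2.663 × 1.7576 = 4.6805.
6.4 ± 4.6805 → (1.72, 11.08).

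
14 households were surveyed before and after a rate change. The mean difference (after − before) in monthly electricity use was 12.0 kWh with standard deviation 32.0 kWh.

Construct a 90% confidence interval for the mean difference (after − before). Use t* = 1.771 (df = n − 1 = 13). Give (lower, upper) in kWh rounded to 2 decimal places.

Paired design: SE = s_d/√n = 32.0/√14 = 8.5524.
t* = 1.771; margin of error = 1.771 × 8.5524 = 15.1463.
12.0 ± 15.1463 → (-3.15, 27.15).

(-3.15, 27.15)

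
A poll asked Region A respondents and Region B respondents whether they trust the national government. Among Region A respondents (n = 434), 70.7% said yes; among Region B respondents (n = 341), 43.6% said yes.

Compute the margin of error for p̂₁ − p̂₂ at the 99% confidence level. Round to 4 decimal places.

Each SE is √(p̂(1−p̂)/n): √(0.7070·0.2930/434) = 0.02185 and √(0.4360·0.5640/341) = 0.02685.
SE(p̂₁ − p̂₂) = √(SE₁² + SE₂²) = √(0.0004774225 + 0.0007209225) = 0.03462, since the two samples are independent.
At 99% confidence z* = 2.576; margin = 2.576 × 0.03462 = 0.08918.

0.0892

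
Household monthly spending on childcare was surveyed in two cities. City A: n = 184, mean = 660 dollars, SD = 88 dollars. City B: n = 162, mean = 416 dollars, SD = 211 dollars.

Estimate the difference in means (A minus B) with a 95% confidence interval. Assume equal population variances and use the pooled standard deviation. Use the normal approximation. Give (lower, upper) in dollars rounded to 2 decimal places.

(210.64, 277.36)

s_p = √[((n₁−1)s₁² + (n₂−1)s₂²)/(n₁+n₂−2)] = √[(183·88² + 161·211²)/344] = 157.9762.
SE = 157.9762·√(1/184 + 1/162) = 17.0201.
With z* = 1.960, margin = 1.960 × 17.0201 = 33.3594.
x̄₁ − x̄₂ = 660 − 416 = 244.0000; interval 244.0000 ± 33.3594 = (210.64, 277.36).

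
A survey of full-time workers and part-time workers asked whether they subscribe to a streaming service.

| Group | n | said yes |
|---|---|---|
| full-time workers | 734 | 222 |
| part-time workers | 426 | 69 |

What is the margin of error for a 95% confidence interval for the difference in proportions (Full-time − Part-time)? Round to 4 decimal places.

Sample proportions: 222/734 = 0.3025, 69/426 = 0.1620.
Each SE is √(p̂(1−p̂)/n): √(0.3025·0.6975/734) = 0.01695 and √(0.1620·0.8380/426) = 0.01785.
SE(p̂₁ − p̂₂) = √(SE₁² + SE₂²) = √(0.0002873025 + 0.0003186225) = 0.02462, since the two samples are independent.
At 95% confidence z* = 1.960; margin = 1.960 × 0.02462 = 0.04826.

0.0483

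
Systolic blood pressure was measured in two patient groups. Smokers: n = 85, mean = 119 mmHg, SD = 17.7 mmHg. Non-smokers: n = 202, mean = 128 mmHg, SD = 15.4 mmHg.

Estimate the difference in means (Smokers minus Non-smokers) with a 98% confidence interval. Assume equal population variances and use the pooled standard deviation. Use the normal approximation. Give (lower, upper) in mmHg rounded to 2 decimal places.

s_p = √[((n₁−1)s₁² + (n₂−1)s₂²)/(n₁+n₂−2)] = √[(84·17.7² + 201·15.4²)/285] = 16.1121.
SE = 16.1121·√(1/85 + 1/202) = 2.0831.
With z* = 2.326, margin = 2.326 × 2.0831 = 4.8453.
x̄₁ − x̄₂ = 119 − 128 = -9.0000; interval -9.0000 ± 4.8453 = (-13.85, -4.15).

(-13.85, -4.15)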